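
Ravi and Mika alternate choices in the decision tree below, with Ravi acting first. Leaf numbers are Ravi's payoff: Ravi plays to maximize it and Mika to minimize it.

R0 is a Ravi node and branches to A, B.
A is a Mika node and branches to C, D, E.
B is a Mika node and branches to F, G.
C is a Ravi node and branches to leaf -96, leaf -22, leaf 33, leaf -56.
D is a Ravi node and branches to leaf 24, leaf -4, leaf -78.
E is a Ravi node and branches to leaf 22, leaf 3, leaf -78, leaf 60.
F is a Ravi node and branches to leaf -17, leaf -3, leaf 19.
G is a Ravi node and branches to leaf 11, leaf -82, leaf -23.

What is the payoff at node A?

C (Ravi): max(-96, -22, 33, -56) = 33
D (Ravi): max(24, -4, -78) = 24
E (Ravi): max(22, 3, -78, 60) = 60
A (Mika): min(33, 24, 60) = 24

24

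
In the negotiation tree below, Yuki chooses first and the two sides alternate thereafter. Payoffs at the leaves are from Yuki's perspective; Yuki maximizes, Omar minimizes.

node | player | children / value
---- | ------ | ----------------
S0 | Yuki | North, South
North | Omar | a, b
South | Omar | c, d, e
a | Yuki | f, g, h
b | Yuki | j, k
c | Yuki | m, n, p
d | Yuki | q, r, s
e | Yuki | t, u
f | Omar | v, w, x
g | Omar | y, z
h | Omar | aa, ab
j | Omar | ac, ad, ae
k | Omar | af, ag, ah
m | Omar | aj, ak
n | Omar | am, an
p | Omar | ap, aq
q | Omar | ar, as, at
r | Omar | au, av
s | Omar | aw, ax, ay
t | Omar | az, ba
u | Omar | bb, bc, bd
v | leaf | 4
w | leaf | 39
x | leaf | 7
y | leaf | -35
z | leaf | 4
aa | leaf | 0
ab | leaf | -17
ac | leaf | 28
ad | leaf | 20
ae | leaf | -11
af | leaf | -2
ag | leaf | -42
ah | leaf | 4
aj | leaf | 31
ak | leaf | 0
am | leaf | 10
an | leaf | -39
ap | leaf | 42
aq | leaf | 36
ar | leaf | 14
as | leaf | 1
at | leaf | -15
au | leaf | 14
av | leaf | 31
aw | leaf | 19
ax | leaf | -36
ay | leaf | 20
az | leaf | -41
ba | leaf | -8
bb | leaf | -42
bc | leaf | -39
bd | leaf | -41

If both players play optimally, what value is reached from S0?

-11

f (Omar): min(4, 39, 7) = 4
g (Omar): min(-35, 4) = -35
h (Omar): min(0, -17) = -17
a (Yuki): max(4, -35, -17) = 4
j (Omar): min(28, 20, -11) = -11
k (Omar): min(-2, -42, 4) = -42
b (Yuki): max(-11, -42) = -11
North (Omar): min(4, -11) = -11
m (Omar): min(31, 0) = 0
n (Omar): min(10, -39) = -39
p (Omar): min(42, 36) = 36
c (Yuki): max(0, -39, 36) = 36
q (Omar): min(14, 1, -15) = -15
r (Omar): min(14, 31) = 14
s (Omar): min(19, -36, 20) = -36
d (Yuki): max(-15, 14, -36) = 14
t (Omar): min(-41, -8) = -41
u (Omar): min(-42, -39, -41) = -42
e (Yuki): max(-41, -42) = -41
South (Omar): min(36, 14, -41) = -41
S0 (Yuki): max(-11, -41) = -11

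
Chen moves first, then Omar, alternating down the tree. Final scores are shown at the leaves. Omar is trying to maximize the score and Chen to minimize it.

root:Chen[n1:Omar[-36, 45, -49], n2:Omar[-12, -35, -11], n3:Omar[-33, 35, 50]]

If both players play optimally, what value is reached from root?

-11

n1 (Omar): max(-36, 45, -49) = 45
n2 (Omar): max(-12, -35, -11) = -11
n3 (Omar): max(-33, 35, 50) = 50
root (Chen): min(45, -11, 50) = -11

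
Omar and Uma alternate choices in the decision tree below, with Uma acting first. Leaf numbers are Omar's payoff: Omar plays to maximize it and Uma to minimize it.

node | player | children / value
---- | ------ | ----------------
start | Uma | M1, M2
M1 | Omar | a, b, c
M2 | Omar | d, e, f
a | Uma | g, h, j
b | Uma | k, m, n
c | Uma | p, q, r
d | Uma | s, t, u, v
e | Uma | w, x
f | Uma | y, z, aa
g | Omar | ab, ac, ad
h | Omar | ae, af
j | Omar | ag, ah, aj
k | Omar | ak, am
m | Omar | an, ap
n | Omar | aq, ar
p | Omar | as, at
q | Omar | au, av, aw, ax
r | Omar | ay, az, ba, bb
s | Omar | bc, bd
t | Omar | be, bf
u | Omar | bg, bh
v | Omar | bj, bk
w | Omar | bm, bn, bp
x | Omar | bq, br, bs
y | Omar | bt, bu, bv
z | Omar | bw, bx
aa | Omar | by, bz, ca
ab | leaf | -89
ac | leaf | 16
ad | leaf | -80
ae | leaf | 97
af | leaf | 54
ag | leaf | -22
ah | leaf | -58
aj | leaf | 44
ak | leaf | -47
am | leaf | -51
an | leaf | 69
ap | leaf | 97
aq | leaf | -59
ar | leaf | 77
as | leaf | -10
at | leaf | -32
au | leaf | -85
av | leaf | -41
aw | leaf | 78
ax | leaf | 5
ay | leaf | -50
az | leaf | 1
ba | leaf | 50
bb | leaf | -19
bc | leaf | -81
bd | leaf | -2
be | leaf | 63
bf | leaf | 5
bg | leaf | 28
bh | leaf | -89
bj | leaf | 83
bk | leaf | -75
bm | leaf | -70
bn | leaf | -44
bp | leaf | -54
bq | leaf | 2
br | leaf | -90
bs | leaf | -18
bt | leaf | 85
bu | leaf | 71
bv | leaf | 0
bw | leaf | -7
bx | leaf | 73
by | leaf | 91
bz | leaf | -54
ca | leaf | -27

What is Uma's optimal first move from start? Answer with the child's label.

M1

g (Omar): max(-89, 16, -80) = 16
h (Omar): max(97, 54) = 97
j (Omar): max(-22, -58, 44) = 44
a (Uma): min(16, 97, 44) = 16
k (Omar): max(-47, -51) = -47
m (Omar): max(69, 97) = 97
n (Omar): max(-59, 77) = 77
b (Uma): min(-47, 97, 77) = -47
p (Omar): max(-10, -32) = -10
q (Omar): max(-85, -41, 78, 5) = 78
r (Omar): max(-50, 1, 50, -19) = 50
c (Uma): min(-10, 78, 50) = -10
M1 (Omar): max(16, -47, -10) = 16
s (Omar): max(-81, -2) = -2
t (Omar): max(63, 5) = 63
u (Omar): max(28, -89) = 28
v (Omar): max(83, -75) = 83
d (Uma): min(-2, 63, 28, 83) = -2
w (Omar): max(-70, -44, -54) = -44
x (Omar): max(2, -90, -18) = 2
e (Uma): min(-44, 2) = -44
y (Omar): max(85, 71, 0) = 85
z (Omar): max(-7, 73) = 73
aa (Omar): max(91, -54, -27) = 91
f (Uma): min(85, 73, 91) = 73
M2 (Omar): max(-2, -44, 73) = 73
start (Uma): min(16, 73) = 16
Uma at start wants the lowest of {M1=16, M2=73}, so chooses M1.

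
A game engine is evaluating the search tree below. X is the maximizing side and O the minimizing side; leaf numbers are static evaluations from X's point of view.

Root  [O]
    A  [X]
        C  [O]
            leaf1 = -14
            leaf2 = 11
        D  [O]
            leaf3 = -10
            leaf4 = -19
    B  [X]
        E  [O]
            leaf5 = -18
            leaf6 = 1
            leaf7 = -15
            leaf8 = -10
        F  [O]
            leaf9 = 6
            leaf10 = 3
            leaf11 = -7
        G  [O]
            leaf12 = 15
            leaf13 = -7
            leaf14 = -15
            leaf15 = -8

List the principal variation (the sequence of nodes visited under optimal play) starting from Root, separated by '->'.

Root -> A -> C -> leaf1

C (O): min(-14, 11) = -14
D (O): min(-10, -19) = -19
A (X): max(-14, -19) = -14
E (O): min(-18, 1, -15, -10) = -18
F (O): min(6, 3, -7) = -7
G (O): min(15, -7, -15, -8) = -15
B (X): max(-18, -7, -15) = -7
Root (O): min(-14, -7) = -14
At Root, O picks A (lowest: -14).
At A, X picks C (highest: -14).
At C, O picks leaf1 (lowest: -14).
Terminal value -14.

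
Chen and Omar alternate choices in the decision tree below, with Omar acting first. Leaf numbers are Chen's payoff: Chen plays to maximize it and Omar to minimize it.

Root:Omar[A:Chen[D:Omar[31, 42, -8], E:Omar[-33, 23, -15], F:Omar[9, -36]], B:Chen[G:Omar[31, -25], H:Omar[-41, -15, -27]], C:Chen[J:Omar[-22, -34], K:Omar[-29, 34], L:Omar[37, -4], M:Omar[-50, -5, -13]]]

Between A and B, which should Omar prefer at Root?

B

D (Omar): min(31, 42, -8) = -8
E (Omar): min(-33, 23, -15) = -33
F (Omar): min(9, -36) = -36
A (Chen): max(-8, -33, -36) = -8
G (Omar): min(31, -25) = -25
H (Omar): min(-41, -15, -27) = -41
B (Chen): max(-25, -41) = -25
Omar prefers the lower value; A=-8, B=-25. B is better since -25 < -8.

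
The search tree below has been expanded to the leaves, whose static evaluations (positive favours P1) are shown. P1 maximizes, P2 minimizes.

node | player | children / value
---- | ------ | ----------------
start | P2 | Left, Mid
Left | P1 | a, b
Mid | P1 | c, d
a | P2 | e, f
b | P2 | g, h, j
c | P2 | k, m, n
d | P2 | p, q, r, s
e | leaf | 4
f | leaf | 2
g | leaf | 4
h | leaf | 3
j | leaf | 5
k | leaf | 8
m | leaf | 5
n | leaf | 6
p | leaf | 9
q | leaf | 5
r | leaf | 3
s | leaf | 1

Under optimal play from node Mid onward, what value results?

c (P2): min(8, 5, 6) = 5
d (P2): min(9, 5, 3, 1) = 1
Mid (P1): max(5, 1) = 5

5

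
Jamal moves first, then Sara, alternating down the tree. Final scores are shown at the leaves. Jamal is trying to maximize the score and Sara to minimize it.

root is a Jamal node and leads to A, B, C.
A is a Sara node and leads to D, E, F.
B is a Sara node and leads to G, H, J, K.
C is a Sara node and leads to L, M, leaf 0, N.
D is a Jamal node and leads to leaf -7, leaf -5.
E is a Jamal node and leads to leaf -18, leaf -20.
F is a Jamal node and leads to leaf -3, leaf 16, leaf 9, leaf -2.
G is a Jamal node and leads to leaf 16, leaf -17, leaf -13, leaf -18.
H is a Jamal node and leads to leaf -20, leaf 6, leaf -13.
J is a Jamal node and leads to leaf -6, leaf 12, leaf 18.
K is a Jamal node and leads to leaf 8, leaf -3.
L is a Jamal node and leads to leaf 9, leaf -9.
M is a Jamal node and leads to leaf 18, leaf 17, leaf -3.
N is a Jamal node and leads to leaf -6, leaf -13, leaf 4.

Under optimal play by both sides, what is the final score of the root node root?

6

D (Jamal): max(-7, -5) = -5
E (Jamal): max(-18, -20) = -18
F (Jamal): max(-3, 16, 9, -2) = 16
A (Sara): min(-5, -18, 16) = -18
G (Jamal): max(16, -17, -13, -18) = 16
H (Jamal): max(-20, 6, -13) = 6
J (Jamal): max(-6, 12, 18) = 18
K (Jamal): max(8, -3) = 8
B (Sara): min(16, 6, 18, 8) = 6
L (Jamal): max(9, -9) = 9
M (Jamal): max(18, 17, -3) = 18
N (Jamal): max(-6, -13, 4) = 4
C (Sara): min(9, 18, 0, 4) = 0
root (Jamal): max(-18, 6, 0) = 6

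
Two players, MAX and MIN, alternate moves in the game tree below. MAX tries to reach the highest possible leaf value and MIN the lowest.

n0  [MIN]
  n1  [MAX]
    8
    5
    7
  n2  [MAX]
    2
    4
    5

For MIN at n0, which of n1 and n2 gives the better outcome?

n2

n1 (MAX): max(8, 5, 7) = 8
n2 (MAX): max(2, 4, 5) = 5
MIN prefers the lower value; n1=8, n2=5. n2 is better since 5 < 8.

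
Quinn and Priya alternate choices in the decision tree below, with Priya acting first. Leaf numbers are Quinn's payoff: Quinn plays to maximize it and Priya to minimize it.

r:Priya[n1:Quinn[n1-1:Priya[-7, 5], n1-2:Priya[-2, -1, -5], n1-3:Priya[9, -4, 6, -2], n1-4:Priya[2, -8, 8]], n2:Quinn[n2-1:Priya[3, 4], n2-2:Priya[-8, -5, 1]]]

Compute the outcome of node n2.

3

n2-1 (Priya): min(3, 4) = 3
n2-2 (Priya): min(-8, -5, 1) = -8
n2 (Quinn): max(3, -8) = 3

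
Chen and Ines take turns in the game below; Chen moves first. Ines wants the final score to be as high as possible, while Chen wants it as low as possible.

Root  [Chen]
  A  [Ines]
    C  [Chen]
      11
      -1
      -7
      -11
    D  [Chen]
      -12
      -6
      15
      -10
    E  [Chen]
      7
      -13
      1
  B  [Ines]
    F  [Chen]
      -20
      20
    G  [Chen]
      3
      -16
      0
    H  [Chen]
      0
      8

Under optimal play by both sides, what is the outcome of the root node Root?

-11

C (Chen): min(11, -1, -7, -11) = -11
D (Chen): min(-12, -6, 15, -10) = -12
E (Chen): min(7, -13, 1) = -13
A (Ines): max(-11, -12, -13) = -11
F (Chen): min(-20, 20) = -20
G (Chen): min(3, -16, 0) = -16
H (Chen): min(0, 8) = 0
B (Ines): max(-20, -16, 0) = 0
Root (Chen): min(-11, 0) = -11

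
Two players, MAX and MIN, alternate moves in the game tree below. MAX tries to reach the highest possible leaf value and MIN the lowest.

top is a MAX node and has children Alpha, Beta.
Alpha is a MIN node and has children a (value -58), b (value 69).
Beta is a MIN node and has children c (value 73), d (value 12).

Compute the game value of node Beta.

12

Beta (MIN): min(73, 12) = 12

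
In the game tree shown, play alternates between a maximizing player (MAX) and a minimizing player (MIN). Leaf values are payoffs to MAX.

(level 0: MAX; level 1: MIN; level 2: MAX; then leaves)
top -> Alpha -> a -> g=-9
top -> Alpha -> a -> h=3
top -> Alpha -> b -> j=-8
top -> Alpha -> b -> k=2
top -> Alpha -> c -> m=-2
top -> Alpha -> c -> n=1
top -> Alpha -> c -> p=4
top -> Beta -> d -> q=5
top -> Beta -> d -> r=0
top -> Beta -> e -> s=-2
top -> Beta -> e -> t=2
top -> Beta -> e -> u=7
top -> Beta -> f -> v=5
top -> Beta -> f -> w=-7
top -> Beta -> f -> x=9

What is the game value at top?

a (MAX): max(-9, 3) = 3
b (MAX): max(-8, 2) = 2
c (MAX): max(-2, 1, 4) = 4
Alpha (MIN): min(3, 2, 4) = 2
d (MAX): max(5, 0) = 5
e (MAX): max(-2, 2, 7) = 7
f (MAX): max(5, -7, 9) = 9
Beta (MIN): min(5, 7, 9) = 5
top (MAX): max(2, 5) = 5

5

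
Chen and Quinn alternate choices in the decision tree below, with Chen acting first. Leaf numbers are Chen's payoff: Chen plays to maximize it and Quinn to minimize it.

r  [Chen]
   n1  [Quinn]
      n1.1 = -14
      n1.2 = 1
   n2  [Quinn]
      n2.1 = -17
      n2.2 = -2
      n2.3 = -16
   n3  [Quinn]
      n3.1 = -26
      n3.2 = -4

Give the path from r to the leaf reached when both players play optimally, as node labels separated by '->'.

n1 (Quinn): min(-14, 1) = -14
n2 (Quinn): min(-17, -2, -16) = -17
n3 (Quinn): min(-26, -4) = -26
r (Chen): max(-14, -17, -26) = -14
At r, Chen picks n1 (highest: -14).
At n1, Quinn picks n1.1 (lowest: -14).
Terminal value -14.

r -> n1 -> n1.1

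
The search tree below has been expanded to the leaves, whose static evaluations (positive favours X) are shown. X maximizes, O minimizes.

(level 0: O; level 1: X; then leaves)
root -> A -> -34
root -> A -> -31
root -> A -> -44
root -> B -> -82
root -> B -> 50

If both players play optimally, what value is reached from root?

-31

A (X): max(-34, -31, -44) = -31
B (X): max(-82, 50) = 50
root (O): min(-31, 50) = -31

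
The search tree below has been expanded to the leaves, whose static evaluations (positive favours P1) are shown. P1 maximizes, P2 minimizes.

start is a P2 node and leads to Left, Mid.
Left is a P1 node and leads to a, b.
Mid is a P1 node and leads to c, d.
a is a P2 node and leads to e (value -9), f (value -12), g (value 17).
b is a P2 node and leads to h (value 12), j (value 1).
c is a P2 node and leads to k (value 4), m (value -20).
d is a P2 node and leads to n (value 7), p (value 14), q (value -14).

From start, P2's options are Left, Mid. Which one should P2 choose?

a (P2): min(-9, -12, 17) = -12
b (P2): min(12, 1) = 1
Left (P1): max(-12, 1) = 1
c (P2): min(4, -20) = -20
d (P2): min(7, 14, -14) = -14
Mid (P1): max(-20, -14) = -14
start (P2): min(1, -14) = -14
P2 at start wants the lowest of {Left=1, Mid=-14}, so chooses Mid.

Mid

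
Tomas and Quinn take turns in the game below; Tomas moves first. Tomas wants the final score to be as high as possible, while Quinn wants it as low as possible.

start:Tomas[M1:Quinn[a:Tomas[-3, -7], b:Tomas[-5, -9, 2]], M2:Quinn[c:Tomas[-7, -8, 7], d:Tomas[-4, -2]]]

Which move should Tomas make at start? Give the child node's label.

a (Tomas): max(-3, -7) = -3
b (Tomas): max(-5, -9, 2) = 2
M1 (Quinn): min(-3, 2) = -3
c (Tomas): max(-7, -8, 7) = 7
d (Tomas): max(-4, -2) = -2
M2 (Quinn): min(7, -2) = -2
start (Tomas): max(-3, -2) = -2
Tomas at start wants the highest of {M1=-3, M2=-2}, so chooses M2.

M2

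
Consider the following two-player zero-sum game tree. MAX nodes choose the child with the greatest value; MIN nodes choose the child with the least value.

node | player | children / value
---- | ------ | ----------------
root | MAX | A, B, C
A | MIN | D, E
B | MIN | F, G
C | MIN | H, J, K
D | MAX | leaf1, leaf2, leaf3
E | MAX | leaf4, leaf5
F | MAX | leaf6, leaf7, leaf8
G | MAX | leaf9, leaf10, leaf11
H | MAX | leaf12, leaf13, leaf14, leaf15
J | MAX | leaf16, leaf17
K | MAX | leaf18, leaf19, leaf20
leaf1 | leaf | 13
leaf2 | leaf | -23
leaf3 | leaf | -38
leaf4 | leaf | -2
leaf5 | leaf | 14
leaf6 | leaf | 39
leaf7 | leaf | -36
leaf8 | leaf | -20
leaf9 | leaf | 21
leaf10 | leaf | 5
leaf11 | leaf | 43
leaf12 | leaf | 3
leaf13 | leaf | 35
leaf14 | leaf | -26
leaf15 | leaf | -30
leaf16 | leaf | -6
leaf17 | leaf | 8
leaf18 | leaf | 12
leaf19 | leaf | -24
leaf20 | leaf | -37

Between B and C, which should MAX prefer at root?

B

F (MAX): max(39, -36, -20) = 39
G (MAX): max(21, 5, 43) = 43
B (MIN): min(39, 43) = 39
H (MAX): max(3, 35, -26, -30) = 35
J (MAX): max(-6, 8) = 8
K (MAX): max(12, -24, -37) = 12
C (MIN): min(35, 8, 12) = 8
MAX prefers the higher value; B=39, C=8. B is better since 39 > 8.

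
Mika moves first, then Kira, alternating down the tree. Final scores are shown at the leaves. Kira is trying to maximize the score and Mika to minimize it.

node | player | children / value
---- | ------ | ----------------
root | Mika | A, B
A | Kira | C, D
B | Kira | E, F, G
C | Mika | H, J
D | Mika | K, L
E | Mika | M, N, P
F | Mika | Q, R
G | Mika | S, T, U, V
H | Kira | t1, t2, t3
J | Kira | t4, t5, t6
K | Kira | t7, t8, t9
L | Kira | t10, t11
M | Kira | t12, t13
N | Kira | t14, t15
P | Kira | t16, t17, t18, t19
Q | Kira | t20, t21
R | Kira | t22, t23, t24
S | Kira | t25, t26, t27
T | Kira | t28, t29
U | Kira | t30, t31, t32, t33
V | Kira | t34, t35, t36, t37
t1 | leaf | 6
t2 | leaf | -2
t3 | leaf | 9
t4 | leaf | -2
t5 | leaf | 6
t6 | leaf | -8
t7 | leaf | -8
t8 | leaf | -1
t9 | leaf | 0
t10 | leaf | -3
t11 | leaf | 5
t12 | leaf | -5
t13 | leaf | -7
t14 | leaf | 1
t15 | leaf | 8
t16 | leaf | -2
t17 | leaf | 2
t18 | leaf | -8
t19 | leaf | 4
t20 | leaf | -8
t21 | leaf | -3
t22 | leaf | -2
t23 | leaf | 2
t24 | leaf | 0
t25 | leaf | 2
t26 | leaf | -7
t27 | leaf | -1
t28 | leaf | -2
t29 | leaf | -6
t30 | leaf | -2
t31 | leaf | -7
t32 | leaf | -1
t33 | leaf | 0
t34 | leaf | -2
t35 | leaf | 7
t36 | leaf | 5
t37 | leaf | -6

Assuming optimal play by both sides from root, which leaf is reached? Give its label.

H (Kira): max(6, -2, 9) = 9
J (Kira): max(-2, 6, -8) = 6
C (Mika): min(9, 6) = 6
K (Kira): max(-8, -1, 0) = 0
L (Kira): max(-3, 5) = 5
D (Mika): min(0, 5) = 0
A (Kira): max(6, 0) = 6
M (Kira): max(-5, -7) = -5
N (Kira): max(1, 8) = 8
P (Kira): max(-2, 2, -8, 4) = 4
E (Mika): min(-5, 8, 4) = -5
Q (Kira): max(-8, -3) = -3
R (Kira): max(-2, 2, 0) = 2
F (Mika): min(-3, 2) = -3
S (Kira): max(2, -7, -1) = 2
T (Kira): max(-2, -6) = -2
U (Kira): max(-2, -7, -1, 0) = 0
V (Kira): max(-2, 7, 5, -6) = 7
G (Mika): min(2, -2, 0, 7) = -2
B (Kira): max(-5, -3, -2) = -2
root (Mika): min(6, -2) = -2
At root, Mika picks B (lowest: -2).
At B, Kira picks G (highest: -2).
At G, Mika picks T (lowest: -2).
At T, Kira picks t28 (highest: -2).
Terminal value -2.

t28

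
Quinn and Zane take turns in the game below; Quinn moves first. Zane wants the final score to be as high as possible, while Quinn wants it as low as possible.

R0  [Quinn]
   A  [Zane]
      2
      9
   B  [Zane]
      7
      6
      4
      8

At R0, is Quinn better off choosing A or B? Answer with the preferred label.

B

A (Zane): max(2, 9) = 9
B (Zane): max(7, 6, 4, 8) = 8
Quinn prefers the lower value; A=9, B=8. B is better since 8 < 9.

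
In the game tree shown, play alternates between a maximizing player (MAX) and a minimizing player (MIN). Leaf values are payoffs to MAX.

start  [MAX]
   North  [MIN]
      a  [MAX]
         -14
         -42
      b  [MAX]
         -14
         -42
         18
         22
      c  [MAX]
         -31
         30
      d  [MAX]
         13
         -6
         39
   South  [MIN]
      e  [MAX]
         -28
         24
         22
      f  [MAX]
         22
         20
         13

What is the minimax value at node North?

a (MAX): max(-14, -42) = -14
b (MAX): max(-14, -42, 18, 22) = 22
c (MAX): max(-31, 30) = 30
d (MAX): max(13, -6, 39) = 39
North (MIN): min(-14, 22, 30, 39) = -14

-14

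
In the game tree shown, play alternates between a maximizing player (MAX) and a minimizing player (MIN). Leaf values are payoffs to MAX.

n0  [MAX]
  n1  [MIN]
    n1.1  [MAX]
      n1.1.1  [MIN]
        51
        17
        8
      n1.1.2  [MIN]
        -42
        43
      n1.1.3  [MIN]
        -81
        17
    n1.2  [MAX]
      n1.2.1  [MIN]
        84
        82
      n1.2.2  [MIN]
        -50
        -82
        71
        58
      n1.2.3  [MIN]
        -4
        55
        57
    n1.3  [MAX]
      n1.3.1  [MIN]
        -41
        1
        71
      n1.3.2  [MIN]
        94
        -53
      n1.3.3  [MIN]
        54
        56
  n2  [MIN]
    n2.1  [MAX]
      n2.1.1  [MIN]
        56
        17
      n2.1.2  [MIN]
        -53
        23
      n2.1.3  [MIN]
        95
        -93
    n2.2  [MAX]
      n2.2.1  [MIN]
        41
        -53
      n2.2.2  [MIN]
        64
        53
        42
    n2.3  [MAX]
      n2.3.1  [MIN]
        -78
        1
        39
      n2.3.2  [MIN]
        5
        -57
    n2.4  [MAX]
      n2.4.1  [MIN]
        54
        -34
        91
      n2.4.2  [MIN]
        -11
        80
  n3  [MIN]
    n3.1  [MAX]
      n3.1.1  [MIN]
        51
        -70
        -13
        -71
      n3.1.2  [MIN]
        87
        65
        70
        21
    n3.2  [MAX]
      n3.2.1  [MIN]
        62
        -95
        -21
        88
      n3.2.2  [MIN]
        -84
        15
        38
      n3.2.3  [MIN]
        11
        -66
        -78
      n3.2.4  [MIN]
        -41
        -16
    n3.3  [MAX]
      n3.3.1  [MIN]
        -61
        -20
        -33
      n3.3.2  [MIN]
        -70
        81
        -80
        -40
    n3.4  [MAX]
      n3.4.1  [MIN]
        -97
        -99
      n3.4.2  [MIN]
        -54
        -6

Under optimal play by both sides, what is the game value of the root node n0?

n1.1.1 (MIN): min(51, 17, 8) = 8
n1.1.2 (MIN): min(-42, 43) = -42
n1.1.3 (MIN): min(-81, 17) = -81
n1.1 (MAX): max(8, -42, -81) = 8
n1.2.1 (MIN): min(84, 82) = 82
n1.2.2 (MIN): min(-50, -82, 71, 58) = -82
n1.2.3 (MIN): min(-4, 55, 57) = -4
n1.2 (MAX): max(82, -82, -4) = 82
n1.3.1 (MIN): min(-41, 1, 71) = -41
n1.3.2 (MIN): min(94, -53) = -53
n1.3.3 (MIN): min(54, 56) = 54
n1.3 (MAX): max(-41, -53, 54) = 54
n1 (MIN): min(8, 82, 54) = 8
n2.1.1 (MIN): min(56, 17) = 17
n2.1.2 (MIN): min(-53, 23) = -53
n2.1.3 (MIN): min(95, -93) = -93
n2.1 (MAX): max(17, -53, -93) = 17
n2.2.1 (MIN): min(41, -53) = -53
n2.2.2 (MIN): min(64, 53, 42) = 42
n2.2 (MAX): max(-53, 42) = 42
n2.3.1 (MIN): min(-78, 1, 39) = -78
n2.3.2 (MIN): min(5, -57) = -57
n2.3 (MAX): max(-78, -57) = -57
n2.4.1 (MIN): min(54, -34, 91) = -34
n2.4.2 (MIN): min(-11, 80) = -11
n2.4 (MAX): max(-34, -11) = -11
n2 (MIN): min(17, 42, -57, -11) = -57
n3.1.1 (MIN): min(51, -70, -13, -71) = -71
n3.1.2 (MIN): min(87, 65, 70, 21) = 21
n3.1 (MAX): max(-71, 21) = 21
n3.2.1 (MIN): min(62, -95, -21, 88) = -95
n3.2.2 (MIN): min(-84, 15, 38) = -84
n3.2.3 (MIN): min(11, -66, -78) = -78
n3.2.4 (MIN): min(-41, -16) = -41
n3.2 (MAX): max(-95, -84, -78, -41) = -41
n3.3.1 (MIN): min(-61, -20, -33) = -61
n3.3.2 (MIN): min(-70, 81, -80, -40) = -80
n3.3 (MAX): max(-61, -80) = -61
n3.4.1 (MIN): min(-97, -99) = -99
n3.4.2 (MIN): min(-54, -6) = -54
n3.4 (MAX): max(-99, -54) = -54
n3 (MIN): min(21, -41, -61, -54) = -61
n0 (MAX): max(8, -57, -61) = 8

8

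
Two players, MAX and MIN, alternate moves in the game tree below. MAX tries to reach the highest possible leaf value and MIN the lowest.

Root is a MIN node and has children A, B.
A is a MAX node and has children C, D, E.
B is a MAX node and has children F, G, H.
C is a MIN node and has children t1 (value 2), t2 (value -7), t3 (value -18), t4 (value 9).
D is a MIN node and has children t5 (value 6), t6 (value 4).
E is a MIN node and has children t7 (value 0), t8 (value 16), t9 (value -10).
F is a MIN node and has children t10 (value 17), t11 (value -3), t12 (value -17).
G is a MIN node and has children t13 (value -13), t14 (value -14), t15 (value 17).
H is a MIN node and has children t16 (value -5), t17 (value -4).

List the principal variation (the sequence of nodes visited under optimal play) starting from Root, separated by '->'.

Root -> B -> H -> t16

C (MIN): min(2, -7, -18, 9) = -18
D (MIN): min(6, 4) = 4
E (MIN): min(0, 16, -10) = -10
A (MAX): max(-18, 4, -10) = 4
F (MIN): min(17, -3, -17) = -17
G (MIN): min(-13, -14, 17) = -14
H (MIN): min(-5, -4) = -5
B (MAX): max(-17, -14, -5) = -5
Root (MIN): min(4, -5) = -5
At Root, MIN picks B (lowest: -5).
At B, MAX picks H (highest: -5).
At H, MIN picks t16 (lowest: -5).
Terminal value -5.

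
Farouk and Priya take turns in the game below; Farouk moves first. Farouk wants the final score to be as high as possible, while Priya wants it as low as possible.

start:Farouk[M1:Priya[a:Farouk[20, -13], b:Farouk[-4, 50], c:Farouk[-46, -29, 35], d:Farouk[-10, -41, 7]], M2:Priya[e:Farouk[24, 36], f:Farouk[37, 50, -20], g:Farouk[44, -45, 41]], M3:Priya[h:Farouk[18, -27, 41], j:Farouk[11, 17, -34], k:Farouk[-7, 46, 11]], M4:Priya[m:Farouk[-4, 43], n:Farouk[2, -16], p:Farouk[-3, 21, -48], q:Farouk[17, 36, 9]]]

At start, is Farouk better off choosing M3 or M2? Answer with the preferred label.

M2

h (Farouk): max(18, -27, 41) = 41
j (Farouk): max(11, 17, -34) = 17
k (Farouk): max(-7, 46, 11) = 46
M3 (Priya): min(41, 17, 46) = 17
e (Farouk): max(24, 36) = 36
f (Farouk): max(37, 50, -20) = 50
g (Farouk): max(44, -45, 41) = 44
M2 (Priya): min(36, 50, 44) = 36
Farouk prefers the higher value; M3=17, M2=36. M2 is better since 36 > 17.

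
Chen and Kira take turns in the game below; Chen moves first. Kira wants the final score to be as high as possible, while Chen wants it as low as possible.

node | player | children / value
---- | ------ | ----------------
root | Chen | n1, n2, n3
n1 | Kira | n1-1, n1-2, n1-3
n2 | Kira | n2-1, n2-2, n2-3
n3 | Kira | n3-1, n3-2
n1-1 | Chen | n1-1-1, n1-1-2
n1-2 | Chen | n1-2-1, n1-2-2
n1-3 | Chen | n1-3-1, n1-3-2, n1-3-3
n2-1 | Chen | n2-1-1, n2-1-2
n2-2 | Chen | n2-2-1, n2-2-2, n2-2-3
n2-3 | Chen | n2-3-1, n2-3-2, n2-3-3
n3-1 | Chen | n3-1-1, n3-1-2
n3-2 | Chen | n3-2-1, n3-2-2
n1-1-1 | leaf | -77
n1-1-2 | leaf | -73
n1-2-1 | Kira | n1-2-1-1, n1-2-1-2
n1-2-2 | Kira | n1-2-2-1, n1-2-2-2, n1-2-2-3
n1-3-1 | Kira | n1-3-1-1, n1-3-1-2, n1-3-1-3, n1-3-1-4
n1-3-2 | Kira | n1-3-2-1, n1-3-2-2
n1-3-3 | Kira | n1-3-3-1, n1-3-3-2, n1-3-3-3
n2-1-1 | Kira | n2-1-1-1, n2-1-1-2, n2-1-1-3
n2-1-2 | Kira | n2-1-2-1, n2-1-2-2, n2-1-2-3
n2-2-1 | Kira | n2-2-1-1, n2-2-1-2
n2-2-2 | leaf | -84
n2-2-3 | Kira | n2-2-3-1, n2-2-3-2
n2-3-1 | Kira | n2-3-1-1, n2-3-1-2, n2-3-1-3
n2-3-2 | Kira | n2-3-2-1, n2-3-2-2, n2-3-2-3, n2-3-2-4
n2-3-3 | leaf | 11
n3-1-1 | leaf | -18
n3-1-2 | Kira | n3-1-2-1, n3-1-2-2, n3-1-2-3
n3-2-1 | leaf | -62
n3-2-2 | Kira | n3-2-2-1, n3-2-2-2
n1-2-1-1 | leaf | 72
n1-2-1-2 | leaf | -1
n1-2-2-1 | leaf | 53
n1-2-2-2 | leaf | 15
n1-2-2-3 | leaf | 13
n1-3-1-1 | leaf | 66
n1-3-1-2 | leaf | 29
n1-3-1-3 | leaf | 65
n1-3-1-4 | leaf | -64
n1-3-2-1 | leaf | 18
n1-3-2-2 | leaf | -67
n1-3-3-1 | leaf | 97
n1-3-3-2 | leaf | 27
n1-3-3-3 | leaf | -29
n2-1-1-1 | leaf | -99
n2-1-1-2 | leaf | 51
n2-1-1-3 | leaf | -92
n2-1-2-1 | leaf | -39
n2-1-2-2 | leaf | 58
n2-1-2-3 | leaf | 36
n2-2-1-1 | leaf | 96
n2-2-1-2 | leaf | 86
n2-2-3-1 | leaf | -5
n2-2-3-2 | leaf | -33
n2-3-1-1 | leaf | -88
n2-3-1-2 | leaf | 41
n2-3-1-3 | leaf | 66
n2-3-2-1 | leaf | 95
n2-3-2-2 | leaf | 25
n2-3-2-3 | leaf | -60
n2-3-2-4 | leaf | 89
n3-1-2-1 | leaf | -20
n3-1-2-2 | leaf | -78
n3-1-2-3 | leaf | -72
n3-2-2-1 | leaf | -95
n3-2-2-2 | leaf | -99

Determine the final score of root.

n1-1 (Chen): min(-77, -73) = -77
n1-2-1 (Kira): max(72, -1) = 72
n1-2-2 (Kira): max(53, 15, 13) = 53
n1-2 (Chen): min(72, 53) = 53
n1-3-1 (Kira): max(66, 29, 65, -64) = 66
n1-3-2 (Kira): max(18, -67) = 18
n1-3-3 (Kira): max(97, 27, -29) = 97
n1-3 (Chen): min(66, 18, 97) = 18
n1 (Kira): max(-77, 53, 18) = 53
n2-1-1 (Kira): max(-99, 51, -92) = 51
n2-1-2 (Kira): max(-39, 58, 36) = 58
n2-1 (Chen): min(51, 58) = 51
n2-2-1 (Kira): max(96, 86) = 96
n2-2-3 (Kira): max(-5, -33) = -5
n2-2 (Chen): min(96, -84, -5) = -84
n2-3-1 (Kira): max(-88, 41, 66) = 66
n2-3-2 (Kira): max(95, 25, -60, 89) = 95
n2-3 (Chen): min(66, 95, 11) = 11
n2 (Kira): max(51, -84, 11) = 51
n3-1-2 (Kira): max(-20, -78, -72) = -20
n3-1 (Chen): min(-18, -20) = -20
n3-2-2 (Kira): max(-95, -99) = -95
n3-2 (Chen): min(-62, -95) = -95
n3 (Kira): max(-20, -95) = -20
root (Chen): min(53, 51, -20) = -20

-20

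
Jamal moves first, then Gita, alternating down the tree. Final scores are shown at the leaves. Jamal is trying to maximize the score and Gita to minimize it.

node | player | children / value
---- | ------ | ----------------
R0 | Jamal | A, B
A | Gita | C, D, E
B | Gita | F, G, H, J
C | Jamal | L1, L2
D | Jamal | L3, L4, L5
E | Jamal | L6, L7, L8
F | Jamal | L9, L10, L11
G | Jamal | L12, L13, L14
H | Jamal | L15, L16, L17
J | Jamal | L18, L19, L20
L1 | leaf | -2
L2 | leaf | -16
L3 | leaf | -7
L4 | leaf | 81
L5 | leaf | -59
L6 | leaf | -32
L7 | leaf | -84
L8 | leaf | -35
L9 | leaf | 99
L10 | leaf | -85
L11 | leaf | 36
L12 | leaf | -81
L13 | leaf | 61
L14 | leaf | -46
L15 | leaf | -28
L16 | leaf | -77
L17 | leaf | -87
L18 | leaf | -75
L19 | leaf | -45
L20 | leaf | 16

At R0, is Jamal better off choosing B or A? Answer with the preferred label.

B

F (Jamal): max(99, -85, 36) = 99
G (Jamal): max(-81, 61, -46) = 61
H (Jamal): max(-28, -77, -87) = -28
J (Jamal): max(-75, -45, 16) = 16
B (Gita): min(99, 61, -28, 16) = -28
C (Jamal): max(-2, -16) = -2
D (Jamal): max(-7, 81, -59) = 81
E (Jamal): max(-32, -84, -35) = -32
A (Gita): min(-2, 81, -32) = -32
Jamal prefers the higher value; B=-28, A=-32. B is better since -28 > -32.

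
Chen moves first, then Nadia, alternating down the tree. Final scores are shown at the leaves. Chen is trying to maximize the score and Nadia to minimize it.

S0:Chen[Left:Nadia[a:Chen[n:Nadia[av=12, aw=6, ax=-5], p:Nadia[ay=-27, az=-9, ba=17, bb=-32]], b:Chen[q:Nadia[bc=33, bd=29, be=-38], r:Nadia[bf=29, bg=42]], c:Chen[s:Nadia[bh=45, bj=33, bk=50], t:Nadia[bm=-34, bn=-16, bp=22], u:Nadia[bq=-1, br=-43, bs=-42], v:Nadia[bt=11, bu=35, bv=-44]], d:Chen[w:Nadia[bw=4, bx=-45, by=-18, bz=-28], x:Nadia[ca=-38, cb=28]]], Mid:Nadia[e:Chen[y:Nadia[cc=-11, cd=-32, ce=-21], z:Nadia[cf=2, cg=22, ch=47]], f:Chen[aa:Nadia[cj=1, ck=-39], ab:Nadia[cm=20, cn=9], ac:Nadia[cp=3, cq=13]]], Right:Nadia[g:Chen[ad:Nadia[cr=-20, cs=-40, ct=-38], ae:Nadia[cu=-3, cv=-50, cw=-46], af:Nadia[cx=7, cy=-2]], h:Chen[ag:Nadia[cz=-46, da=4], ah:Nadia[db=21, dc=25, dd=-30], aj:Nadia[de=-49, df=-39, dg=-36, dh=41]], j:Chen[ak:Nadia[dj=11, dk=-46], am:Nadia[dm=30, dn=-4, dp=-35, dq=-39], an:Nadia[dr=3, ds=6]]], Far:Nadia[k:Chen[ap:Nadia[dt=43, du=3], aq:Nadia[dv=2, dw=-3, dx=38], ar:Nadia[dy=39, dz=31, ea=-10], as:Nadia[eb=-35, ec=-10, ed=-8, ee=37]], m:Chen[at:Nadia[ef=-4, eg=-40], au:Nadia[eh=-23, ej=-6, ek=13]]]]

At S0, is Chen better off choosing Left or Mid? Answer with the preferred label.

n (Nadia): min(12, 6, -5) = -5
p (Nadia): min(-27, -9, 17, -32) = -32
a (Chen): max(-5, -32) = -5
q (Nadia): min(33, 29, -38) = -38
r (Nadia): min(29, 42) = 29
b (Chen): max(-38, 29) = 29
s (Nadia): min(45, 33, 50) = 33
t (Nadia): min(-34, -16, 22) = -34
u (Nadia): min(-1, -43, -42) = -43
v (Nadia): min(11, 35, -44) = -44
c (Chen): max(33, -34, -43, -44) = 33
w (Nadia): min(4, -45, -18, -28) = -45
x (Nadia): min(-38, 28) = -38
d (Chen): max(-45, -38) = -38
Left (Nadia): min(-5, 29, 33, -38) = -38
y (Nadia): min(-11, -32, -21) = -32
z (Nadia): min(2, 22, 47) = 2
e (Chen): max(-32, 2) = 2
aa (Nadia): min(1, -39) = -39
ab (Nadia): min(20, 9) = 9
ac (Nadia): min(3, 13) = 3
f (Chen): max(-39, 9, 3) = 9
Mid (Nadia): min(2, 9) = 2
Chen prefers the higher value; Left=-38, Mid=2. Mid is better since 2 > -38.

Mid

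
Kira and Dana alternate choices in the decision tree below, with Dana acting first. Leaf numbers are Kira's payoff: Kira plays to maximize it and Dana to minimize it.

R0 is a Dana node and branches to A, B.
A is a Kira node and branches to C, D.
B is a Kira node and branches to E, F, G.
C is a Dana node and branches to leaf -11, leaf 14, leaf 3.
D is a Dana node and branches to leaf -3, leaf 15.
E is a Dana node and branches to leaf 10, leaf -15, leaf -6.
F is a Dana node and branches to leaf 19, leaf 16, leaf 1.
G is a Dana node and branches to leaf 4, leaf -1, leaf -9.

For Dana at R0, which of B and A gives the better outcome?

E (Dana): min(10, -15, -6) = -15
F (Dana): min(19, 16, 1) = 1
G (Dana): min(4, -1, -9) = -9
B (Kira): max(-15, 1, -9) = 1
C (Dana): min(-11, 14, 3) = -11
D (Dana): min(-3, 15) = -3
A (Kira): max(-11, -3) = -3
Dana prefers the lower value; B=1, A=-3. A is better since -3 < 1.

A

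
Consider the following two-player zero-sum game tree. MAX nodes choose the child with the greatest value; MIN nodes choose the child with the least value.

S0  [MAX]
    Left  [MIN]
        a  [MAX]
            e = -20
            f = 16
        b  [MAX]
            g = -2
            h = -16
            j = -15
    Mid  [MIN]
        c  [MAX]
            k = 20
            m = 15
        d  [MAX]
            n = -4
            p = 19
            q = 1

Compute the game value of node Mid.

c (MAX): max(20, 15) = 20
d (MAX): max(-4, 19, 1) = 19
Mid (MIN): min(20, 19) = 19

19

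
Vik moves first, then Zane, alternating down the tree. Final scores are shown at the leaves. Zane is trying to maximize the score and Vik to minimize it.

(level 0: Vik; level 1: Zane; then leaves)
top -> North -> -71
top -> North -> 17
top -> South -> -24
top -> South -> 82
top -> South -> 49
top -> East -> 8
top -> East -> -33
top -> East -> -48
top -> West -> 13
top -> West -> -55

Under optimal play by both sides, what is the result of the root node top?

8

North (Zane): max(-71, 17) = 17
South (Zane): max(-24, 82, 49) = 82
East (Zane): max(8, -33, -48) = 8
West (Zane): max(13, -55) = 13
top (Vik): min(17, 82, 8, 13) = 8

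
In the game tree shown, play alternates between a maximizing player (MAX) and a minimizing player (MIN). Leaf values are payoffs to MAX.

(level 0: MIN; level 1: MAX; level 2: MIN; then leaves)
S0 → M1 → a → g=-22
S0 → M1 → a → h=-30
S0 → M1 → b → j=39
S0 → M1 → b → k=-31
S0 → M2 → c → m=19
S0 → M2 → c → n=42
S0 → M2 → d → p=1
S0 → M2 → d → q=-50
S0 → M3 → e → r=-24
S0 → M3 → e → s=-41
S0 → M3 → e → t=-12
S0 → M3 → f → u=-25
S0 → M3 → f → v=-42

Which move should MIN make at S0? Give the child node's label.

a (MIN): min(-22, -30) = -30
b (MIN): min(39, -31) = -31
M1 (MAX): max(-30, -31) = -30
c (MIN): min(19, 42) = 19
d (MIN): min(1, -50) = -50
M2 (MAX): max(19, -50) = 19
e (MIN): min(-24, -41, -12) = -41
f (MIN): min(-25, -42) = -42
M3 (MAX): max(-41, -42) = -41
S0 (MIN): min(-30, 19, -41) = -41
MIN at S0 wants the lowest of {M1=-30, M2=19, M3=-41}, so chooses M3.

M3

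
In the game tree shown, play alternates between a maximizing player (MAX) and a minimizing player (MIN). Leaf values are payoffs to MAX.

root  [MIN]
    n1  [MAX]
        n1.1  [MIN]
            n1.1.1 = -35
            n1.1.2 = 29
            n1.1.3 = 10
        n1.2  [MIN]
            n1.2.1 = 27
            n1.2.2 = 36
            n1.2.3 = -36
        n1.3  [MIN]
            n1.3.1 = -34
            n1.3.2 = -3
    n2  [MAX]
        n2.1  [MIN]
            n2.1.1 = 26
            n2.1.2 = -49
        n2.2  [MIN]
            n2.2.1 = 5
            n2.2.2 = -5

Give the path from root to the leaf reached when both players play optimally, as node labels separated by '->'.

n1.1 (MIN): min(-35, 29, 10) = -35
n1.2 (MIN): min(27, 36, -36) = -36
n1.3 (MIN): min(-34, -3) = -34
n1 (MAX): max(-35, -36, -34) = -34
n2.1 (MIN): min(26, -49) = -49
n2.2 (MIN): min(5, -5) = -5
n2 (MAX): max(-49, -5) = -5
root (MIN): min(-34, -5) = -34
At root, MIN picks n1 (lowest: -34).
At n1, MAX picks n1.3 (highest: -34).
At n1.3, MIN picks n1.3.1 (lowest: -34).
Terminal value -34.

root -> n1 -> n1.3 -> n1.3.1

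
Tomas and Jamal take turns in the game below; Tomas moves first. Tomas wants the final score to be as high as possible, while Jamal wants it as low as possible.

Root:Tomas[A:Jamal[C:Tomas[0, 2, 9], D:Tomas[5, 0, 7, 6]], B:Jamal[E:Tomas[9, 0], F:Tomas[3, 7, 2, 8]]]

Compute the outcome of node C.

9

C (Tomas): max(0, 2, 9) = 9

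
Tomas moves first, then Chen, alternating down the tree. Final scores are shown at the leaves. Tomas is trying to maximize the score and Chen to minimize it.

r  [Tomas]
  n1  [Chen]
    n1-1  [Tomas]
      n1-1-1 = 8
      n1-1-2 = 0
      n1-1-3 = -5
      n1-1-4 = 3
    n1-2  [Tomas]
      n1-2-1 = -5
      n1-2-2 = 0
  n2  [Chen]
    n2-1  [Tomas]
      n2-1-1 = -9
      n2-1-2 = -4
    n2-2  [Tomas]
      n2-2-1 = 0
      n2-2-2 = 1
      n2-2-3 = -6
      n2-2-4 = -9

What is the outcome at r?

0

n1-1 (Tomas): max(8, 0, -5, 3) = 8
n1-2 (Tomas): max(-5, 0) = 0
n1 (Chen): min(8, 0) = 0
n2-1 (Tomas): max(-9, -4) = -4
n2-2 (Tomas): max(0, 1, -6, -9) = 1
n2 (Chen): min(-4, 1) = -4
r (Tomas): max(0, -4) = 0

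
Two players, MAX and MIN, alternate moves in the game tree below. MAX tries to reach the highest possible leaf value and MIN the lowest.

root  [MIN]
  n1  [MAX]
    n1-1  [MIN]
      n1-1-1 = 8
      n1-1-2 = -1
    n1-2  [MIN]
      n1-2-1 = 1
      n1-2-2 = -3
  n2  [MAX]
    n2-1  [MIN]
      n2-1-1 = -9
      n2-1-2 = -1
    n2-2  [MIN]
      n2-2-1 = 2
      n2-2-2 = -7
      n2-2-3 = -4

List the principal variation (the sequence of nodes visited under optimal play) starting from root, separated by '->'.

root -> n2 -> n2-2 -> n2-2-2

n1-1 (MIN): min(8, -1) = -1
n1-2 (MIN): min(1, -3) = -3
n1 (MAX): max(-1, -3) = -1
n2-1 (MIN): min(-9, -1) = -9
n2-2 (MIN): min(2, -7, -4) = -7
n2 (MAX): max(-9, -7) = -7
root (MIN): min(-1, -7) = -7
At root, MIN picks n2 (lowest: -7).
At n2, MAX picks n2-2 (highest: -7).
At n2-2, MIN picks n2-2-2 (lowest: -7).
Terminal value -7.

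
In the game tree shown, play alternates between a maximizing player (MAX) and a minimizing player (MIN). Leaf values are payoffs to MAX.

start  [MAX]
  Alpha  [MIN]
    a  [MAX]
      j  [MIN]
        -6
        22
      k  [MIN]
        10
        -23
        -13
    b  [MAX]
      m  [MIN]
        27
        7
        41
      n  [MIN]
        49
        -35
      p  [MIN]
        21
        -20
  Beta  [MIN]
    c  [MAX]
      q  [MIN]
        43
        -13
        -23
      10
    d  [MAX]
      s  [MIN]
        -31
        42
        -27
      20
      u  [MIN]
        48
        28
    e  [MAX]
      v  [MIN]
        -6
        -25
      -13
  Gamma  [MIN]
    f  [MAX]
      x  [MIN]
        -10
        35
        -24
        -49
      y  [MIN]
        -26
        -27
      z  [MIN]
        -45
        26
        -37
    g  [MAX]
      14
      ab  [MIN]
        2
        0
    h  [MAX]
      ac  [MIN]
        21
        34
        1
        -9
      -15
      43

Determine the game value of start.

-6

j (MIN): min(-6, 22) = -6
k (MIN): min(10, -23, -13) = -23
a (MAX): max(-6, -23) = -6
m (MIN): min(27, 7, 41) = 7
n (MIN): min(49, -35) = -35
p (MIN): min(21, -20) = -20
b (MAX): max(7, -35, -20) = 7
Alpha (MIN): min(-6, 7) = -6
q (MIN): min(43, -13, -23) = -23
c (MAX): max(-23, 10) = 10
s (MIN): min(-31, 42, -27) = -31
u (MIN): min(48, 28) = 28
d (MAX): max(-31, 20, 28) = 28
v (MIN): min(-6, -25) = -25
e (MAX): max(-25, -13) = -13
Beta (MIN): min(10, 28, -13) = -13
x (MIN): min(-10, 35, -24, -49) = -49
y (MIN): min(-26, -27) = -27
z (MIN): min(-45, 26, -37) = -45
f (MAX): max(-49, -27, -45) = -27
ab (MIN): min(2, 0) = 0
g (MAX): max(14, 0) = 14
ac (MIN): min(21, 34, 1, -9) = -9
h (MAX): max(-9, -15, 43) = 43
Gamma (MIN): min(-27, 14, 43) = -27
start (MAX): max(-6, -13, -27) = -6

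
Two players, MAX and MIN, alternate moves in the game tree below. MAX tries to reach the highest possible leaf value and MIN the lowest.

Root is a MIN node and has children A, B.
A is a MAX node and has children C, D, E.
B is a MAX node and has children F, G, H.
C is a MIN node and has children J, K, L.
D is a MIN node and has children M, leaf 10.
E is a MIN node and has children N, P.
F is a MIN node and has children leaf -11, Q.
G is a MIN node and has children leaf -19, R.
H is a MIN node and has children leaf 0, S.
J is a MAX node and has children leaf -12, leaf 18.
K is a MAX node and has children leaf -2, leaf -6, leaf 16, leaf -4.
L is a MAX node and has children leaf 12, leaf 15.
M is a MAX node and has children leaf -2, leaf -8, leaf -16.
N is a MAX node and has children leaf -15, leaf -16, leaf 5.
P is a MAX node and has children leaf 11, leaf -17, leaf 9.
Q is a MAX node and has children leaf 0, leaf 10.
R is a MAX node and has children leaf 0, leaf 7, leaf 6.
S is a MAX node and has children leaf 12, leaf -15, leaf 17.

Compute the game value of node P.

11

P (MAX): max(11, -17, 9) = 11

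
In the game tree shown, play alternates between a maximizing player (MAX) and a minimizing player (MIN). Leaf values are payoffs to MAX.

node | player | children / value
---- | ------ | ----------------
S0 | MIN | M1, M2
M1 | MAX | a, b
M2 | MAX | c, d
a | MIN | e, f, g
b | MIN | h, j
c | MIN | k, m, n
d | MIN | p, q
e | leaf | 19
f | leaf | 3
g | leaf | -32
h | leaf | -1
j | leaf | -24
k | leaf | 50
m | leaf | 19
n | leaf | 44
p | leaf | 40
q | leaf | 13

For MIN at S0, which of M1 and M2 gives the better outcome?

a (MIN): min(19, 3, -32) = -32
b (MIN): min(-1, -24) = -24
M1 (MAX): max(-32, -24) = -24
c (MIN): min(50, 19, 44) = 19
d (MIN): min(40, 13) = 13
M2 (MAX): max(19, 13) = 19
MIN prefers the lower value; M1=-24, M2=19. M1 is better since -24 < 19.

M1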